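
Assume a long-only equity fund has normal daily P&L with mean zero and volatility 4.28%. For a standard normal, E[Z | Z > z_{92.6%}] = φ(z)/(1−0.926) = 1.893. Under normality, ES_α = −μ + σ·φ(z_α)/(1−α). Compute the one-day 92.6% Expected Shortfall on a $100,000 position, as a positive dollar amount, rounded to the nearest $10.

$8,100

ES = 4.28% × 1.893 = 8.102%.
On $100,000: 0.08102 × $100,000 = $8,102.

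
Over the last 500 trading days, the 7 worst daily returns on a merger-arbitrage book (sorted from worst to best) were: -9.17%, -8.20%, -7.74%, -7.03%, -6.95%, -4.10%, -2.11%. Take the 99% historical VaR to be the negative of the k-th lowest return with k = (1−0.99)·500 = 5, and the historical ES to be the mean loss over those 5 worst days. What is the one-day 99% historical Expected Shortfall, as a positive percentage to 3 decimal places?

7.818%

The 5 worst returns sum to -39.09%.
ES = −(-39.09%) / 5 = 7.818%.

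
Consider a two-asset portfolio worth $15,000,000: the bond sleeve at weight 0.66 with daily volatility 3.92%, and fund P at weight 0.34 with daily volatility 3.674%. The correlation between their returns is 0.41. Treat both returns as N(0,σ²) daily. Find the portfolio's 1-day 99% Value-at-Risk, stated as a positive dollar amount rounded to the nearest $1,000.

$1,152,000

σ_p² = 0.66²·3.92² + 0.34²·3.674² + 2·0.41·0.66·0.34·3.92·3.674 = 10.9041 (%²).
σ_p = √10.9041 = 3.302%.
At 99%, z = 2.326.
VaR = 2.326 × 3.302% = 7.680%; on $15,000,000 that is $1,152,000.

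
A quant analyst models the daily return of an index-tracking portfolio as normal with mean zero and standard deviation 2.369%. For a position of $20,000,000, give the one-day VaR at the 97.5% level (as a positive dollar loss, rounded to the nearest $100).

$928,600

At 97.5% one-sided, z = 1.960.
VaR = z·σ = 1.960 × 2.369% = 4.643%.
On $20,000,000: 0.04643 × $20,000,000 = $928,600.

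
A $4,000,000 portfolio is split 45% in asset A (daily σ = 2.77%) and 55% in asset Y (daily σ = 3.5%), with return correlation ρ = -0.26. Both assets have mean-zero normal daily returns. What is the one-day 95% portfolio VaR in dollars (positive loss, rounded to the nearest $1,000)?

$132,000

σ_p² = 0.45²·2.77² + 0.55²·3.5² + 2·-0.26·0.45·0.55·2.77·3.5 = 4.0116 (%²).
σ_p = √4.0116 = 2.003%.
At 95%, z = 1.645.
VaR = 1.645 × 2.003% = 3.295%; on $4,000,000 that is $131,800.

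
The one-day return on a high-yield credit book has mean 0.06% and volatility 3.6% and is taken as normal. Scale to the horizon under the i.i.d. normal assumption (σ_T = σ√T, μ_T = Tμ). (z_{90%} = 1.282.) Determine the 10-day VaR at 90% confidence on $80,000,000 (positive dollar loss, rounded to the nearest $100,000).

σ_{10d} = 3.6% × √10 = 11.384%; μ_{10d} = 10 × 0.06% = 0.600%.
VaR = −(0.600%) + 1.282 × 11.384% = 13.994%.
On $80,000,000: 0.13994 × $80,000,000 = $11,195,200.

$11,200,000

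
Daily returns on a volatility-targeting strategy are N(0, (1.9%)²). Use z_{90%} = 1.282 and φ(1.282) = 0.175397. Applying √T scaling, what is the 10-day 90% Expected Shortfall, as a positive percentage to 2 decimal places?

10.54%

σ_{10d} = 1.9% × √10 = 6.008%.
ES multiplier = φ(z)/(1−α) = 0.175397/0.1 = 1.754.
ES = 6.008% × 1.754 = 10.538%.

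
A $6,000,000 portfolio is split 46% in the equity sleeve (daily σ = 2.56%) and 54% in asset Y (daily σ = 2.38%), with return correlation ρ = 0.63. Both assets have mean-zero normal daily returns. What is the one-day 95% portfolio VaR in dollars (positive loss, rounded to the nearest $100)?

$219,500

σ_p² = 0.46²·2.56² + 0.54²·2.38² + 2·0.63·0.46·0.54·2.56·2.38 = 4.9454 (%²).
σ_p = √4.9454 = 2.224%.
At 95%, z = 1.645.
VaR = 1.645 × 2.224% = 3.658%; on $6,000,000 that is $219,480.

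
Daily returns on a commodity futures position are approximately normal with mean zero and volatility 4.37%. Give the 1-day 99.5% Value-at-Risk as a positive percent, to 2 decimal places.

11.26%

At 99.5% one-sided, z = 2.576.
VaR = z·σ = 2.576 × 4.37% = 11.257%.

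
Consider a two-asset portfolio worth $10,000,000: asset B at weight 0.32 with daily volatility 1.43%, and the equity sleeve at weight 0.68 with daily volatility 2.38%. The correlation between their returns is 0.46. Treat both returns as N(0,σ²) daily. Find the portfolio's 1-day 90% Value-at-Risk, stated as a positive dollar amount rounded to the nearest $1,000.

$240,000

σ_p² = 0.32²·1.43² + 0.68²·2.38² + 2·0.46·0.32·0.68·1.43·2.38 = 3.5099 (%²).
σ_p = √3.5099 = 1.873%.
At 90%, z = 1.282.
VaR = 1.282 × 1.873% = 2.401%; on $10,000,000 that is $240,100.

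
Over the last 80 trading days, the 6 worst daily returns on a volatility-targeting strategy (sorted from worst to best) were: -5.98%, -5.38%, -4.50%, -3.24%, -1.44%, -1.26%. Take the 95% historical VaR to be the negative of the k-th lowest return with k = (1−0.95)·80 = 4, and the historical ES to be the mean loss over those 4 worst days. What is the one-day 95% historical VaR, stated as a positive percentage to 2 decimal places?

k = 4; the 4th lowest return is -3.24%, so VaR = 3.24%.

3.24%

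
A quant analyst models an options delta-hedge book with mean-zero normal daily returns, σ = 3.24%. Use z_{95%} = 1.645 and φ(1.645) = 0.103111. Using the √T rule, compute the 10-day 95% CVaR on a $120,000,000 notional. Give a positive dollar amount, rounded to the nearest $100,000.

$25,400,000

σ_{10d} = 3.24% × √10 = 10.246%.
ES multiplier = φ(z)/(1−α) = 0.103111/0.05 = 2.062.
ES = 10.246% × 2.062 = 21.127%; on $120,000,000: $25,352,400.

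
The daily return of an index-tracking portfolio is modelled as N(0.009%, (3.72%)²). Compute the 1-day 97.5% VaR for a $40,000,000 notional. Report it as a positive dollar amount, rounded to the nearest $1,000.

$2,913,000

At 97.5% one-sided, z = 1.960.
VaR = −μ + z·σ = −(0.009%) + 1.960 × 3.72% = 7.282%.
On $40,000,000: 0.07282 × $40,000,000 = $2,912,800.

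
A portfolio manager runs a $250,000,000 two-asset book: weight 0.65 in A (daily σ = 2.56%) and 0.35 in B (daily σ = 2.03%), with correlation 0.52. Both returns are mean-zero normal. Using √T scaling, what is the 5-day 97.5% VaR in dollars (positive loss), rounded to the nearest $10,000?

$23,250,000

σ_p = √(0.65²·2.56² + 0.35²·2.03² + 2·0.52·0.65·0.35·2.56·2.03) = 2.122%.
σ_{5d} = 2.122% × √5 = 4.745%.
z(97.5%) = 1.960.
VaR = 1.960 × 4.745% = 9.300%; on $250,000,000 that is $23,250,000.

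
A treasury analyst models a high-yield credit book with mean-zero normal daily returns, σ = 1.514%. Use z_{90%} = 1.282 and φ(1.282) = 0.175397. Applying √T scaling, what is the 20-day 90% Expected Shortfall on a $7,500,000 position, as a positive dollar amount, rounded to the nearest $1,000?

$891,000

σ_{20d} = 1.514% × √20 = 6.771%.
ES multiplier = φ(z)/(1−α) = 0.175397/0.1 = 1.754.
ES = 6.771% × 1.754 = 11.876%; on $7,500,000: $890,700.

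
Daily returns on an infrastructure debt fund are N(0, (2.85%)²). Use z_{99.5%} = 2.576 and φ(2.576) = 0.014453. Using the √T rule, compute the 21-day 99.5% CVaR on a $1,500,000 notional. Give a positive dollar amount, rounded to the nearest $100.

σ_{21d} = 2.85% × √21 = 13.060%.
ES multiplier = φ(z)/(1−α) = 0.014453/0.005 = 2.891.
ES = 13.060% × 2.891 = 37.756%; on $1,500,000: $566,340.

$566,300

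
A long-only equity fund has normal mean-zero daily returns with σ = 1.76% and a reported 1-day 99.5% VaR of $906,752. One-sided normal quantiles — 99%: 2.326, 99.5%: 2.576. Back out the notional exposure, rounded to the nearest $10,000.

VaR as a fraction of value: z·σ = 2.576 × 1.76% = 4.53376%.
Position = $906,752 / 0.0453376 = $20,000,000.

$20,000,000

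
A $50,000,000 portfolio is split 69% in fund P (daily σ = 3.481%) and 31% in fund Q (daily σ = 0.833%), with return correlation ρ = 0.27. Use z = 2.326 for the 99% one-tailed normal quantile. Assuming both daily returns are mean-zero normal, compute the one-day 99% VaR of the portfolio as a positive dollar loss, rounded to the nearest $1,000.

σ_p² = 0.69²·3.481² + 0.31²·0.833² + 2·0.27·0.69·0.31·3.481·0.833 = 6.1707 (%²).
σ_p = √6.1707 = 2.484%.
VaR = 2.326 × 2.484% = 5.778%; on $50,000,000 that is $2,889,000.

$2,889,000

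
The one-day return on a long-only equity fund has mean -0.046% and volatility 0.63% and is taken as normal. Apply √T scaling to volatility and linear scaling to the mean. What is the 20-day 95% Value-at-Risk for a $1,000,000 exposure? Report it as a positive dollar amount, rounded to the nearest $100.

At 95%, z = 1.645.
σ_{20d} = 0.63% × √20 = 2.817%; μ_{20d} = 20 × -0.046% = -0.920%.
VaR = −(-0.920%) + 1.645 × 2.817% = 5.554%.
On $1,000,000: 0.05554 × $1,000,000 = $55,540.

$55,500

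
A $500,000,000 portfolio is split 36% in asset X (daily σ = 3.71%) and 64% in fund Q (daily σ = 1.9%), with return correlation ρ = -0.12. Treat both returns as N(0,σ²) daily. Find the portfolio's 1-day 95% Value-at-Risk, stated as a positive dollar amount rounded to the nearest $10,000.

$13,940,000

σ_p² = 0.36²·3.71² + 0.64²·1.9² + 2·-0.12·0.36·0.64·3.71·1.9 = 2.8727 (%²).
σ_p = √2.8727 = 1.695%.
At 95%, z = 1.645.
VaR = 1.645 × 1.695% = 2.788%; on $500,000,000 that is $13,940,000.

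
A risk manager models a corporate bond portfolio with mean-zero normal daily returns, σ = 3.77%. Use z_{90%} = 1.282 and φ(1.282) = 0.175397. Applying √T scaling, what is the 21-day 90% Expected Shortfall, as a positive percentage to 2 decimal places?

30.30%

σ_{21d} = 3.77% × √21 = 17.276%.
ES multiplier = φ(z)/(1−α) = 0.175397/0.1 = 1.754.
ES = 17.276% × 1.754 = 30.302%.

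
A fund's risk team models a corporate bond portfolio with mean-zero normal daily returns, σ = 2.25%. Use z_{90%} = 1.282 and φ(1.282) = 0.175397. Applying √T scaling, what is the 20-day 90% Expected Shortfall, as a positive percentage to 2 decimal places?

σ_{20d} = 2.25% × √20 = 10.062%.
ES multiplier = φ(z)/(1−α) = 0.175397/0.1 = 1.754.
ES = 10.062% × 1.754 = 17.649%.

17.65%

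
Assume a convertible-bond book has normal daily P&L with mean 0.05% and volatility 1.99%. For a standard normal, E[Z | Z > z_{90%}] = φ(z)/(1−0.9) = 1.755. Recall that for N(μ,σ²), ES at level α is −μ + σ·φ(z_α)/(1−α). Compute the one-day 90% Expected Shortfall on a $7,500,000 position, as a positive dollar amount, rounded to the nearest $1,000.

$258,000

ES = −(0.05%) + 1.99% × 1.755 = 3.442%.
On $7,500,000: 0.03442 × $7,500,000 = $258,150.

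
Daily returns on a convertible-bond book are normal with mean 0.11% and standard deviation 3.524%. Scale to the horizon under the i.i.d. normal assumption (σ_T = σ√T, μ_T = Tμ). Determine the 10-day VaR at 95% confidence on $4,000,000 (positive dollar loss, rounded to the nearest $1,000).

At 95%, z = 1.645.
σ_{10d} = 3.524% × √10 = 11.144%; μ_{10d} = 10 × 0.11% = 1.100%.
VaR = −(1.100%) + 1.645 × 11.144% = 17.232%.
On $4,000,000: 0.17232 × $4,000,000 = $689,280.

$689,000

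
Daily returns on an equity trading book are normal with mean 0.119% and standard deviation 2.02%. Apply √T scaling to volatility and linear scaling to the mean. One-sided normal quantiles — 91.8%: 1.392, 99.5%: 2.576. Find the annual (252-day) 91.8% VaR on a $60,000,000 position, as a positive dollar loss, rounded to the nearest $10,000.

σ_{252d} = 2.02% × √252 = 32.067%; μ_{252d} = 252 × 0.119% = 29.988%.
VaR = −(29.988%) + 1.392 × 32.067% = 14.649%.
On $60,000,000: 0.14649 × $60,000,000 = $8,789,400.

$8,790,000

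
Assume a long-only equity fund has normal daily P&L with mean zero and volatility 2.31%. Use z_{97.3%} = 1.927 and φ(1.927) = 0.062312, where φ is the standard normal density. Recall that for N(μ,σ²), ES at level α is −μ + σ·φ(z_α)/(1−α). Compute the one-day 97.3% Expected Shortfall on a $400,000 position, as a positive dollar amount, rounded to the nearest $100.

Tail multiplier: φ(z)/(1−α) = 0.062312 / 0.027 = 2.308.
ES = 2.31% × 2.308 = 5.331%.
On $400,000: 0.05331 × $400,000 = $21,324.

$21,300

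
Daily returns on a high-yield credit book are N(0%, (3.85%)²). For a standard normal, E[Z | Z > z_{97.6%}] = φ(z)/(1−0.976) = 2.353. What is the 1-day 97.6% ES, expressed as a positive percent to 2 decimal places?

ES = 3.85% × 2.353 = 9.059%.

9.06%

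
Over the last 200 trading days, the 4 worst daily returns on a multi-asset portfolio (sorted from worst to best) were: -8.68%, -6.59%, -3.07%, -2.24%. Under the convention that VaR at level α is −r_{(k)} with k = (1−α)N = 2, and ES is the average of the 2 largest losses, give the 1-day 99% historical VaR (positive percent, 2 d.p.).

6.59%

k = 2; the 2nd lowest return is -6.59%, so VaR = 6.59%.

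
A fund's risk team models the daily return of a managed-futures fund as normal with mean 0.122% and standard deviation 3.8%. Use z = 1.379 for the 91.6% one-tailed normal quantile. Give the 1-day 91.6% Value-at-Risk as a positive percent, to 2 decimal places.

VaR = −μ + z·σ = −(0.122%) + 1.379 × 3.8% = 5.118%.

5.12%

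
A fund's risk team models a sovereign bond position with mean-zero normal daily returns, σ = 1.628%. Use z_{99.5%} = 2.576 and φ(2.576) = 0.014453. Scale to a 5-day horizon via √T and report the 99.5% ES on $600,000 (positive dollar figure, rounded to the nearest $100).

σ_{5d} = 1.628% × √5 = 3.640%.
ES multiplier = φ(z)/(1−α) = 0.014453/0.005 = 2.891.
ES = 3.640% × 2.891 = 10.523%; on $600,000: $63,138.

$63,100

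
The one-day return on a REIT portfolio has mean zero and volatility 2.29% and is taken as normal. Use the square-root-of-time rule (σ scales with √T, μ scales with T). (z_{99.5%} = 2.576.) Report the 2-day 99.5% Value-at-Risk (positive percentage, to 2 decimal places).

σ_{2d} = 2.29% × √2 = 3.239%.
VaR = 2.576 × 3.239% = 8.344%.

8.34%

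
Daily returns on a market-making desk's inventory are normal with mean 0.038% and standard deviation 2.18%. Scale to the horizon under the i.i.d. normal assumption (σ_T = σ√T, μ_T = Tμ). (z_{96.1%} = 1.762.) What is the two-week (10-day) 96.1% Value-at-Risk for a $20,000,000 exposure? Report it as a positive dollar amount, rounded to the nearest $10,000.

$2,350,000

σ_{10d} = 2.18% × √10 = 6.894%; μ_{10d} = 10 × 0.038% = 0.380%.
VaR = −(0.380%) + 1.762 × 6.894% = 11.767%.
On $20,000,000: 0.11767 × $20,000,000 = $2,353,400.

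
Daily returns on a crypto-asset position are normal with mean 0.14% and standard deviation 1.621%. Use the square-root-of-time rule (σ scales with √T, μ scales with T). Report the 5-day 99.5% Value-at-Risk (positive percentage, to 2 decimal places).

8.64%

At 99.5%, z = 2.576.
σ_{5d} = 1.621% × √5 = 3.625%; μ_{5d} = 5 × 0.14% = 0.700%.
VaR = −(0.700%) + 2.576 × 3.625% = 8.638%.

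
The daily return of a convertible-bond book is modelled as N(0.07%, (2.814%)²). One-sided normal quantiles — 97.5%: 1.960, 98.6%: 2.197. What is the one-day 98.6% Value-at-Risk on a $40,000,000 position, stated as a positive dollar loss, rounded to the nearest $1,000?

$2,445,000

VaR = −μ + z·σ = −(0.07%) + 2.197 × 2.814% = 6.112%.
On $40,000,000: 0.06112 × $40,000,000 = $2,444,800.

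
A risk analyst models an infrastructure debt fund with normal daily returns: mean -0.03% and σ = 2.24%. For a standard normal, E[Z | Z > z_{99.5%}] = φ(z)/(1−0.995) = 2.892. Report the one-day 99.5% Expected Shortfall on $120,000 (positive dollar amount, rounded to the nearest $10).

ES = −(-0.03%) + 2.24% × 2.892 = 6.508%.
On $120,000: 0.06508 × $120,000 = $7,810.

$7,810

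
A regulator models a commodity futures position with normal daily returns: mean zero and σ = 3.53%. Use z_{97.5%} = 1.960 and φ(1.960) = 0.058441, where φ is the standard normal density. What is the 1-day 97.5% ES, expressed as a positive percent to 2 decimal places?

Tail multiplier: φ(z)/(1−α) = 0.058441 / 0.025 = 2.338.
ES = 3.53% × 2.338 = 8.253%.

8.25%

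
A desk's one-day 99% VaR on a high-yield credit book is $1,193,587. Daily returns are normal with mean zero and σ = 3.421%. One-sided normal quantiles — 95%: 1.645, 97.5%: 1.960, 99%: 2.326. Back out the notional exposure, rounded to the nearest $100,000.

VaR as a fraction of value: z·σ = 2.326 × 3.421% = 7.95725%.
Position = $1,193,587 / 0.0795725 = $15,000,001.

$15,000,000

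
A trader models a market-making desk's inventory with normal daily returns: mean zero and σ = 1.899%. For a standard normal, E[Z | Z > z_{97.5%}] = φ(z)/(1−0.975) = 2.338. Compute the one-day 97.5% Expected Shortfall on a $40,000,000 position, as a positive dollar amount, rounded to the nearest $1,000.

ES = 1.899% × 2.338 = 4.440%.
On $40,000,000: 0.04440 × $40,000,000 = $1,776,000.

$1,776,000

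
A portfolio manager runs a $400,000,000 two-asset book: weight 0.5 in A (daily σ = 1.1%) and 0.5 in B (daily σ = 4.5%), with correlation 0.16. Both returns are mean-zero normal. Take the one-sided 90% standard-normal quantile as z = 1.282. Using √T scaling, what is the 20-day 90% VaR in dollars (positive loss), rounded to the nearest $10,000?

$55,040,000

σ_p = √(0.5²·1.1² + 0.5²·4.5² + 2·0.16·0.5·0.5·1.1·4.5) = 2.400%.
σ_{20d} = 2.400% × √20 = 10.733%.
VaR = 1.282 × 10.733% = 13.760%; on $400,000,000 that is $55,040,000.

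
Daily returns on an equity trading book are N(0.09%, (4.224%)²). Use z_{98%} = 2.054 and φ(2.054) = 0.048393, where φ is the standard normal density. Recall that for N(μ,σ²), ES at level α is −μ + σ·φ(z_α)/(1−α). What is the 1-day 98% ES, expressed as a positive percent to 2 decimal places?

Tail multiplier: φ(z)/(1−α) = 0.048393 / 0.02 = 2.420.
ES = −(0.09%) + 4.224% × 2.420 = 10.132%.

10.13%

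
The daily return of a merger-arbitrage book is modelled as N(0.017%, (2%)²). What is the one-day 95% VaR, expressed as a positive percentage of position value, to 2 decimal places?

At 95% one-sided, z = 1.645.
VaR = −μ + z·σ = −(0.017%) + 1.645 × 2% = 3.273%.

3.27%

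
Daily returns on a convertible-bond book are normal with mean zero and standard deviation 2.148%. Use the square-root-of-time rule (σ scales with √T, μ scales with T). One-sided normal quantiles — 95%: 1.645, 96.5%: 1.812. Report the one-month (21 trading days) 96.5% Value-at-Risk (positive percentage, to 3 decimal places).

17.836%

σ_{21d} = 2.148% × √21 = 9.843%.
VaR = 1.812 × 9.843% = 17.836%.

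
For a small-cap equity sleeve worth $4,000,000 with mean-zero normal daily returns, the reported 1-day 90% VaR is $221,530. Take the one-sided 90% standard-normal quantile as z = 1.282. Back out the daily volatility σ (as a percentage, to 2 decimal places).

VaR as a fraction: $221,530 / $4,000,000 = 5.538%.
σ = VaR / z = 5.538% / 1.282 = 4.320%.

4.32%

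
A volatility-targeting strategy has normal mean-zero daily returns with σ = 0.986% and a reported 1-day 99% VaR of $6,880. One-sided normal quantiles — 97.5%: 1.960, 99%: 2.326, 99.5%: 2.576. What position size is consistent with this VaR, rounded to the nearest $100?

$300,000

VaR as a fraction of value: z·σ = 2.326 × 0.986% = 2.29344%.
Position = $6,880 / 0.0229344 = $299,987.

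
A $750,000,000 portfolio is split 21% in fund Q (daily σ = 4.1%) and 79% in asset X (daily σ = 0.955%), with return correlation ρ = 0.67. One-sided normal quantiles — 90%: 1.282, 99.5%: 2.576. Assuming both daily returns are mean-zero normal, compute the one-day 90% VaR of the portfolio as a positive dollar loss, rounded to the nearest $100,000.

$14,200,000

σ_p² = 0.21²·4.1² + 0.79²·0.955² + 2·0.67·0.21·0.79·4.1·0.955 = 2.1810 (%²).
σ_p = √2.1810 = 1.477%.
VaR = 1.282 × 1.477% = 1.894%; on $750,000,000 that is $14,205,000.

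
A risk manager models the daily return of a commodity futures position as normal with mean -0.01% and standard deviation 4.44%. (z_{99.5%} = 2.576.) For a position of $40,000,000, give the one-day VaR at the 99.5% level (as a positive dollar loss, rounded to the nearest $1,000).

$4,579,000

VaR = −μ + z·σ = −(-0.01%) + 2.576 × 4.44% = 11.447%.
On $40,000,000: 0.11447 × $40,000,000 = $4,578,800.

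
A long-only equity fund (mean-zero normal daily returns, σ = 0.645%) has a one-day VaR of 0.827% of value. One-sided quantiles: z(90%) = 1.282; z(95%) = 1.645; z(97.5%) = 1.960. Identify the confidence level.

90%

Implied z = VaR/σ = 0.827 / 0.645 = 1.282.
This matches z(90%) = 1.282.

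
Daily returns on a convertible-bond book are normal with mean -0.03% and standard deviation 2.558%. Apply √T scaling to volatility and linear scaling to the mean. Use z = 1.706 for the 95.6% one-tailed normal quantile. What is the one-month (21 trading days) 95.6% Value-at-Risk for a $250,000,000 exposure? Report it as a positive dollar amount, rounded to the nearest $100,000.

$51,600,000

σ_{21d} = 2.558% × √21 = 11.722%; μ_{21d} = 21 × -0.03% = -0.630%.
VaR = −(-0.630%) + 1.706 × 11.722% = 20.628%.
On $250,000,000: 0.20628 × $250,000,000 = $51,570,000.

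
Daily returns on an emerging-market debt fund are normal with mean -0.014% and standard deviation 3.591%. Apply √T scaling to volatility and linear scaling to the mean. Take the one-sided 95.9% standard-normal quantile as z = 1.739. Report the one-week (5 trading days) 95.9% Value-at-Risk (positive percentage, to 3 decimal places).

14.034%

σ_{5d} = 3.591% × √5 = 8.030%; μ_{5d} = 5 × -0.014% = -0.070%.
VaR = −(-0.070%) + 1.739 × 8.030% = 14.034%.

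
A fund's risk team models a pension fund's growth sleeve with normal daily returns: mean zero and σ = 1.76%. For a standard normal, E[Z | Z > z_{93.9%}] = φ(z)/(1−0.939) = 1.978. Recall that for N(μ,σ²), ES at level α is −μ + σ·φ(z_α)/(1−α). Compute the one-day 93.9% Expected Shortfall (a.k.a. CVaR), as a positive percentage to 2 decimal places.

ES = 1.76% × 1.978 = 3.481%.

3.48%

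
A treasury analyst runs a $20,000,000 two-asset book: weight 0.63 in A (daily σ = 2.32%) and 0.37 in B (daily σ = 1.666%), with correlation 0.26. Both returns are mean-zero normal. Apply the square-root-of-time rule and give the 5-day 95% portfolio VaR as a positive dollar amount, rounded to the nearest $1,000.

$1,271,000

σ_p = √(0.63²·2.32² + 0.37²·1.666² + 2·0.26·0.63·0.37·2.32·1.666) = 1.728%.
σ_{5d} = 1.728% × √5 = 3.864%.
z(95%) = 1.645.
VaR = 1.645 × 3.864% = 6.356%; on $20,000,000 that is $1,271,200.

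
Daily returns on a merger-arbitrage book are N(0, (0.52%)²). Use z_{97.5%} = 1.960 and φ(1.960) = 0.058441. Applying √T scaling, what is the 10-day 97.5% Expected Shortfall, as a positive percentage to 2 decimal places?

σ_{10d} = 0.52% × √10 = 1.644%.
ES multiplier = φ(z)/(1−α) = 0.058441/0.025 = 2.338.
ES = 1.644% × 2.338 = 3.844%.

3.84%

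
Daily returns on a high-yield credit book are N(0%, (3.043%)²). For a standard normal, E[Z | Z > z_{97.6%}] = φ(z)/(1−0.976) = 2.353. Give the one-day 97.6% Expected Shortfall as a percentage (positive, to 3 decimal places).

ES = 3.043% × 2.353 = 7.160%.

7.160%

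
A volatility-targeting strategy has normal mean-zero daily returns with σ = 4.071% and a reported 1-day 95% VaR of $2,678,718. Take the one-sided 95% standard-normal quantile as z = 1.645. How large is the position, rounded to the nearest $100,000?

$40,000,000

VaR as a fraction of value: z·σ = 1.645 × 4.071% = 6.69679%.
Position = $2,678,718 / 0.0669679 = $40,000,000.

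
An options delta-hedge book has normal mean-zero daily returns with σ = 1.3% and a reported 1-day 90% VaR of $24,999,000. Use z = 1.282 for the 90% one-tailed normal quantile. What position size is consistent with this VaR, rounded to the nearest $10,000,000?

VaR as a fraction of value: z·σ = 1.282 × 1.3% = 1.6666%.
Position = $24,999,000 / 0.016666 = $1,500,000,000.

$1,500,000,000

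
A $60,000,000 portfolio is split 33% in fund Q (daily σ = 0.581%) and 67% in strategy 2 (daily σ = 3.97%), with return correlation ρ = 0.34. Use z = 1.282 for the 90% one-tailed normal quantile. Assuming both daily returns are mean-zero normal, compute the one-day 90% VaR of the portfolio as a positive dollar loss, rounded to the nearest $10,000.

σ_p² = 0.33²·0.581² + 0.67²·3.97² + 2·0.34·0.33·0.67·0.581·3.97 = 7.4586 (%²).
σ_p = √7.4586 = 2.731%.
VaR = 1.282 × 2.731% = 3.501%; on $60,000,000 that is $2,100,600.

$2,100,000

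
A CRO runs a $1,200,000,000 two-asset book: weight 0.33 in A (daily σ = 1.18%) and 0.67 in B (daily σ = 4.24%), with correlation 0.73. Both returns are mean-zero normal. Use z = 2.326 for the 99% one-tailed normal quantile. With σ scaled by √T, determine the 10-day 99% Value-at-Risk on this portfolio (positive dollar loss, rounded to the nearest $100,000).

$276,800,000

σ_p = √(0.33²·1.18² + 0.67²·4.24² + 2·0.73·0.33·0.67·1.18·4.24) = 3.136%.
σ_{10d} = 3.136% × √10 = 9.917%.
VaR = 2.326 × 9.917% = 23.067%; on $1,200,000,000 that is $276,804,000.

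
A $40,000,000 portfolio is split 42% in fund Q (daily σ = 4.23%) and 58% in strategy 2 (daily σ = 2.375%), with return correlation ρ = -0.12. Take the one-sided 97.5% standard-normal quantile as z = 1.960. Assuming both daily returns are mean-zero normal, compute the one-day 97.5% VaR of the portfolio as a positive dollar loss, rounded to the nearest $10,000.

$1,660,000

σ_p² = 0.42²·4.23² + 0.58²·2.375² + 2·-0.12·0.42·0.58·4.23·2.375 = 4.4665 (%²).
σ_p = √4.4665 = 2.113%.
VaR = 1.960 × 2.113% = 4.141%; on $40,000,000 that is $1,656,400.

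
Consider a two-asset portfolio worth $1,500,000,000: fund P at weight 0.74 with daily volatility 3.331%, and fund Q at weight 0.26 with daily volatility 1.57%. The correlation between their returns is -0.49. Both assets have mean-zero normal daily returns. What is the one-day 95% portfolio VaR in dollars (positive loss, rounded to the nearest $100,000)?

$56,600,000

σ_p² = 0.74²·3.331² + 0.26²·1.57² + 2·-0.49·0.74·0.26·3.331·1.57 = 5.2565 (%²).
σ_p = √5.2565 = 2.293%.
At 95%, z = 1.645.
VaR = 1.645 × 2.293% = 3.772%; on $1,500,000,000 that is $56,580,000.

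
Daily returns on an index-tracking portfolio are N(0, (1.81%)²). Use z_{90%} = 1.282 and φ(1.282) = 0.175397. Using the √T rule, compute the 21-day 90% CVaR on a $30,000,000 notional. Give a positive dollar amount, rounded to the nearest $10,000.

σ_{21d} = 1.81% × √21 = 8.294%.
ES multiplier = φ(z)/(1−α) = 0.175397/0.1 = 1.754.
ES = 8.294% × 1.754 = 14.548%; on $30,000,000: $4,364,400.

$4,360,000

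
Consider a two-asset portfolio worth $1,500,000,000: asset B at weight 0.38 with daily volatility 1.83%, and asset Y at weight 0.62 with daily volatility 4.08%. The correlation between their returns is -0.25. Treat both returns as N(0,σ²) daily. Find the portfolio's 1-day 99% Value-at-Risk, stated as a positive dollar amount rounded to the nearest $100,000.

σ_p² = 0.38²·1.83² + 0.62²·4.08² + 2·-0.25·0.38·0.62·1.83·4.08 = 6.0029 (%²).
σ_p = √6.0029 = 2.450%.
At 99%, z = 2.326.
VaR = 2.326 × 2.450% = 5.699%; on $1,500,000,000 that is $85,485,000.

$85,500,000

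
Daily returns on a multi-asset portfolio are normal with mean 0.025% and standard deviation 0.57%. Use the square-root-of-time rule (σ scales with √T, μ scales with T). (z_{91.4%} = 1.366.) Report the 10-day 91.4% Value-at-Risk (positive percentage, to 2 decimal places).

σ_{10d} = 0.57% × √10 = 1.802%; μ_{10d} = 10 × 0.025% = 0.250%.
VaR = −(0.250%) + 1.366 × 1.802% = 2.212%.

2.21%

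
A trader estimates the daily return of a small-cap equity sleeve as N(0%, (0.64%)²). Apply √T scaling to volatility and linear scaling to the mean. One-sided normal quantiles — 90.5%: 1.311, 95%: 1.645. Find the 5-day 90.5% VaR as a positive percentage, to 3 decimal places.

1.876%

σ_{5d} = 0.64% × √5 = 1.431%.
VaR = 1.311 × 1.431% = 1.876%.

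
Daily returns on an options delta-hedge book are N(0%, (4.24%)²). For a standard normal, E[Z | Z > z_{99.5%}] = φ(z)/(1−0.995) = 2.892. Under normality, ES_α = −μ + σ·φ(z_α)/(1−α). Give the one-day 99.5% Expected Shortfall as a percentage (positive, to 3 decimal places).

12.262%

ES = 4.24% × 2.892 = 12.262%.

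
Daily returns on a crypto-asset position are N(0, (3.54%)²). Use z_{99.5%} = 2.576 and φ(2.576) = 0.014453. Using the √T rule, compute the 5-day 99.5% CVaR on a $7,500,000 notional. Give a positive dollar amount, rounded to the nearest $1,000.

$1,716,000

σ_{5d} = 3.54% × √5 = 7.916%.
ES multiplier = φ(z)/(1−α) = 0.014453/0.005 = 2.891.
ES = 7.916% × 2.891 = 22.885%; on $7,500,000: $1,716,375.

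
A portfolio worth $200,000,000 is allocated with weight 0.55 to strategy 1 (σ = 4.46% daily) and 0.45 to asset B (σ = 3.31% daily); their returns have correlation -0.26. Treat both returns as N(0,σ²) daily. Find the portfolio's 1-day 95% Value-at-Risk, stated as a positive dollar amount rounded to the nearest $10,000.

$8,280,000

σ_p² = 0.55²·4.46² + 0.45²·3.31² + 2·-0.26·0.55·0.45·4.46·3.31 = 6.3359 (%²).
σ_p = √6.3359 = 2.517%.
At 95%, z = 1.645.
VaR = 1.645 × 2.517% = 4.140%; on $200,000,000 that is $8,280,000.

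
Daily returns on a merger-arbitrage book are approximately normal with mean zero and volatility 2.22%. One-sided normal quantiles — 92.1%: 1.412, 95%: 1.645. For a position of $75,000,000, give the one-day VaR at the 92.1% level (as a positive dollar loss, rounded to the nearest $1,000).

$2,351,000

VaR = z·σ = 1.412 × 2.22% = 3.135%.
On $75,000,000: 0.03135 × $75,000,000 = $2,351,250.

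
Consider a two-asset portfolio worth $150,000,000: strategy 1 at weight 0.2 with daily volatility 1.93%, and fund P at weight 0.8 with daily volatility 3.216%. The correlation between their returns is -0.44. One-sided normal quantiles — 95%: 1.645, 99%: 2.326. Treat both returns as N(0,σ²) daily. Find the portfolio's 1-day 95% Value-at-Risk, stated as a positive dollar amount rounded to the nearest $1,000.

$5,991,000

σ_p² = 0.2²·1.93² + 0.8²·3.216² + 2·-0.44·0.2·0.8·1.93·3.216 = 5.8944 (%²).
σ_p = √5.8944 = 2.428%.
VaR = 1.645 × 2.428% = 3.994%; on $150,000,000 that is $5,991,000.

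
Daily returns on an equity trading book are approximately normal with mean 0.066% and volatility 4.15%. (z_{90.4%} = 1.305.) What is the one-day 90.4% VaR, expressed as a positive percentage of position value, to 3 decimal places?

5.350%

VaR = −μ + z·σ = −(0.066%) + 1.305 × 4.15% = 5.350%.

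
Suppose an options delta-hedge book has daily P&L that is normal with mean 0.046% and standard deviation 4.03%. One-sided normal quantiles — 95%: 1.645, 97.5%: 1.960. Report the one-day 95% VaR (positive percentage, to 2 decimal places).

6.58%

VaR = −μ + z·σ = −(0.046%) + 1.645 × 4.03% = 6.583%.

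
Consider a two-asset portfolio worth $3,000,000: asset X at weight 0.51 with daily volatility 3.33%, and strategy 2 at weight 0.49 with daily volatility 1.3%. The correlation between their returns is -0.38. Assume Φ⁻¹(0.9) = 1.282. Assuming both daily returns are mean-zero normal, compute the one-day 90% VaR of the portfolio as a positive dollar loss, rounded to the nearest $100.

$60,400

σ_p² = 0.51²·3.33² + 0.49²·1.3² + 2·-0.38·0.51·0.49·3.33·1.3 = 2.4678 (%²).
σ_p = √2.4678 = 1.571%.
VaR = 1.282 × 1.571% = 2.014%; on $3,000,000 that is $60,420.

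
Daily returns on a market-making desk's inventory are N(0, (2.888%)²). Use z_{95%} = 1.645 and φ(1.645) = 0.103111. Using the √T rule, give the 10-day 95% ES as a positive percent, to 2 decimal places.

18.83%

σ_{10d} = 2.888% × √10 = 9.133%.
ES multiplier = φ(z)/(1−α) = 0.103111/0.05 = 2.062.
ES = 9.133% × 2.062 = 18.832%.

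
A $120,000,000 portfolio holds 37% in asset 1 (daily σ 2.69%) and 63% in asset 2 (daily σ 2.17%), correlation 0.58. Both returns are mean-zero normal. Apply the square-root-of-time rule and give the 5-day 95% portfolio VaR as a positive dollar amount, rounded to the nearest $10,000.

σ_p = √(0.37²·2.69² + 0.63²·2.17² + 2·0.58·0.37·0.63·2.69·2.17) = 2.107%.
σ_{5d} = 2.107% × √5 = 4.711%.
z(95%) = 1.645.
VaR = 1.645 × 4.711% = 7.750%; on $120,000,000 that is $9,300,000.

$9,300,000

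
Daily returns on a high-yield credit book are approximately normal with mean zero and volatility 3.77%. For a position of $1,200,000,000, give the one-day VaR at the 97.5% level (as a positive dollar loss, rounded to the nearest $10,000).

At 97.5% one-sided, z = 1.960.
VaR = z·σ = 1.960 × 3.77% = 7.389%.
On $1,200,000,000: 0.07389 × $1,200,000,000 = $88,668,000.

$88,670,000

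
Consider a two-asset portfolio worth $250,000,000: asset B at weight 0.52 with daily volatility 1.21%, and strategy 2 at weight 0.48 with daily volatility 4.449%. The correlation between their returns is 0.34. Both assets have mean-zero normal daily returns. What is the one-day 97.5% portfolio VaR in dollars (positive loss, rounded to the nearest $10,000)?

σ_p² = 0.52²·1.21² + 0.48²·4.449² + 2·0.34·0.52·0.48·1.21·4.449 = 5.8700 (%²).
σ_p = √5.8700 = 2.423%.
At 97.5%, z = 1.960.
VaR = 1.960 × 2.423% = 4.749%; on $250,000,000 that is $11,872,500.

$11,870,000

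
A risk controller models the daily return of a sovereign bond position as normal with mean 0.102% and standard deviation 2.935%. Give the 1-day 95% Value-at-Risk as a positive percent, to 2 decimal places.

4.73%

At 95% one-sided, z = 1.645.
VaR = −μ + z·σ = −(0.102%) + 1.645 × 2.935% = 4.726%.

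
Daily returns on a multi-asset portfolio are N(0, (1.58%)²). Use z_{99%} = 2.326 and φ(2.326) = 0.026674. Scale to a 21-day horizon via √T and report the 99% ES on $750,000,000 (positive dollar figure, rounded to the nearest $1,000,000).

σ_{21d} = 1.58% × √21 = 7.240%.
ES multiplier = φ(z)/(1−α) = 0.026674/0.01 = 2.667.
ES = 7.240% × 2.667 = 19.309%; on $750,000,000: $144,817,500.

$145,000,000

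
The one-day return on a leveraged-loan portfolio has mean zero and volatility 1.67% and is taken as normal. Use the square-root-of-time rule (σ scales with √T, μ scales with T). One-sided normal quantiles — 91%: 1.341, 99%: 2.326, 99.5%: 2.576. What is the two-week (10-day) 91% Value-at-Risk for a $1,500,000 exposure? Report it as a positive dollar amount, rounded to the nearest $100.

$106,200

σ_{10d} = 1.67% × √10 = 5.281%.
VaR = 1.341 × 5.281% = 7.082%.
On $1,500,000: 0.07082 × $1,500,000 = $106,230.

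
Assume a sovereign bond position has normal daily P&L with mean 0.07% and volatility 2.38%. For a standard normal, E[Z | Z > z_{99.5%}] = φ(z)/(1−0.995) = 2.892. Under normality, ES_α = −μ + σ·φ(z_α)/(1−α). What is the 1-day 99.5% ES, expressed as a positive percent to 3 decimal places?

6.813%

ES = −(0.07%) + 2.38% × 2.892 = 6.813%.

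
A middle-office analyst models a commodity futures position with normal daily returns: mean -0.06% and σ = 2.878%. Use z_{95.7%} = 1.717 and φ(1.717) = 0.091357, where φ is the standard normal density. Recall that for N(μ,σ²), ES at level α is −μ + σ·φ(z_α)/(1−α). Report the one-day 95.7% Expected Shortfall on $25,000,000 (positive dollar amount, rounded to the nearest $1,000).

Tail multiplier: φ(z)/(1−α) = 0.091357 / 0.043 = 2.125.
ES = −(-0.06%) + 2.878% × 2.125 = 6.176%.
On $25,000,000: 0.06176 × $25,000,000 = $1,544,000.

$1,544,000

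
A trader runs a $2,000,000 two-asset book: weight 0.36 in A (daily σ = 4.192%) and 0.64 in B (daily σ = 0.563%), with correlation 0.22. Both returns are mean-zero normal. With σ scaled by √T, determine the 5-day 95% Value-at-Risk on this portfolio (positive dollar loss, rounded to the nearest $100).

$119,700

σ_p = √(0.36²·4.192² + 0.64²·0.563² + 2·0.22·0.36·0.64·4.192·0.563) = 1.627%.
σ_{5d} = 1.627% × √5 = 3.638%.
z(95%) = 1.645.
VaR = 1.645 × 3.638% = 5.985%; on $2,000,000 that is $119,700.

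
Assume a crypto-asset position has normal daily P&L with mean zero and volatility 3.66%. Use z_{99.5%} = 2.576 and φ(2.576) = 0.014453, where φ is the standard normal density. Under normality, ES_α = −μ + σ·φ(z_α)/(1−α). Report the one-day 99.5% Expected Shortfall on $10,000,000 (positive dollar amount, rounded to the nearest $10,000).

Tail multiplier: φ(z)/(1−α) = 0.014453 / 0.005 = 2.891.
ES = 3.66% × 2.891 = 10.581%.
On $10,000,000: 0.10581 × $10,000,000 = $1,058,100.

$1,060,000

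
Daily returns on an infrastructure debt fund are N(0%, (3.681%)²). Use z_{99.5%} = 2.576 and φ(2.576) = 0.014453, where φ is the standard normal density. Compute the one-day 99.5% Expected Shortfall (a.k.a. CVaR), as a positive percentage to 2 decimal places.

10.64%

Tail multiplier: φ(z)/(1−α) = 0.014453 / 0.005 = 2.891.
ES = 3.681% × 2.891 = 10.642%.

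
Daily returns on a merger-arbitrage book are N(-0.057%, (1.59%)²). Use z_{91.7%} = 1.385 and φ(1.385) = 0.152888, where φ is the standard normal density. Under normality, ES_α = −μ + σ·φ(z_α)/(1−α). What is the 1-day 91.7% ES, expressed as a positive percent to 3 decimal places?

2.986%

Tail multiplier: φ(z)/(1−α) = 0.152888 / 0.083 = 1.842.
ES = −(-0.057%) + 1.59% × 1.842 = 2.986%.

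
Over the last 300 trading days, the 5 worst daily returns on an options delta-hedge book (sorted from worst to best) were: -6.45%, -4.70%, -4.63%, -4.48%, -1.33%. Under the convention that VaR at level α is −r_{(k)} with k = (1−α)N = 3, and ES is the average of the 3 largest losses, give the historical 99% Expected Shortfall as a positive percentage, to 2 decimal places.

The 3 worst returns sum to -15.78%.
ES = −(-15.78%) / 3 = 5.26%.

5.26%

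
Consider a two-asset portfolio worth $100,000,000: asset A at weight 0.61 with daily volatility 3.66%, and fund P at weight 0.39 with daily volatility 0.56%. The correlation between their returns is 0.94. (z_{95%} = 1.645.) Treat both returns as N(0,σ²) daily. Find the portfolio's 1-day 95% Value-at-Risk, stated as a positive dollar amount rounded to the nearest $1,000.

$4,012,000

σ_p² = 0.61²·3.66² + 0.39²·0.56² + 2·0.94·0.61·0.39·3.66·0.56 = 5.9489 (%²).
σ_p = √5.9489 = 2.439%.
VaR = 1.645 × 2.439% = 4.012%; on $100,000,000 that is $4,012,000.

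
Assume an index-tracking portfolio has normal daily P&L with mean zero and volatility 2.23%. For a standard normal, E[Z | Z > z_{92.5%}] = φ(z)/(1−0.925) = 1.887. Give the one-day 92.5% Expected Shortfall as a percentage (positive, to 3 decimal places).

ES = 2.23% × 1.887 = 4.208%.

4.208%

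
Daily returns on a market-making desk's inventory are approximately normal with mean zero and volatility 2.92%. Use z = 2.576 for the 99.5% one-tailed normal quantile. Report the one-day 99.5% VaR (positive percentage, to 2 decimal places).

7.52%

VaR = z·σ = 2.576 × 2.92% = 7.522%.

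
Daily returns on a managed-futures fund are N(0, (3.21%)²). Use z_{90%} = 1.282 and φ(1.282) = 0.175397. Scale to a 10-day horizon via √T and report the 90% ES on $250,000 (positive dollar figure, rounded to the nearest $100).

$44,500

σ_{10d} = 3.21% × √10 = 10.151%.
ES multiplier = φ(z)/(1−α) = 0.175397/0.1 = 1.754.
ES = 10.151% × 1.754 = 17.805%; on $250,000: $44,512.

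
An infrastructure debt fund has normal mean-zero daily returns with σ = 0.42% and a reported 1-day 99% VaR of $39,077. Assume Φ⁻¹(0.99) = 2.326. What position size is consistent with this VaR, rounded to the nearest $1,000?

VaR as a fraction of value: z·σ = 2.326 × 0.42% = 0.97692%.
Position = $39,077 / 0.0097692 = $4,000,020.

$4,000,000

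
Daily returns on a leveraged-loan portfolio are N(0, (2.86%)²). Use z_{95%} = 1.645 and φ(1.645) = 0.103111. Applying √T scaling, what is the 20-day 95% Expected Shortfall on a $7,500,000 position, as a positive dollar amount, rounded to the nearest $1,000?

$1,978,000

σ_{20d} = 2.86% × √20 = 12.790%.
ES multiplier = φ(z)/(1−α) = 0.103111/0.05 = 2.062.
ES = 12.790% × 2.062 = 26.373%; on $7,500,000: $1,977,975.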